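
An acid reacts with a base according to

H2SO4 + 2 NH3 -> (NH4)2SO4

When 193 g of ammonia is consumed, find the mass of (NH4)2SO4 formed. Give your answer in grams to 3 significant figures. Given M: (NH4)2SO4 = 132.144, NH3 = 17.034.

n(NH3) = 193.0 g / 17.034 g/mol = 11.33 mol.
From the equation the NH3:(NH4)2SO4 mole ratio is 2:1, so n((NH4)2SO4) = 11.33 × 1/2 = 5.665 mol.
Mass of (NH4)2SO4 = 5.665 mol × 132.144 g/mol = 748.6 g.

749 g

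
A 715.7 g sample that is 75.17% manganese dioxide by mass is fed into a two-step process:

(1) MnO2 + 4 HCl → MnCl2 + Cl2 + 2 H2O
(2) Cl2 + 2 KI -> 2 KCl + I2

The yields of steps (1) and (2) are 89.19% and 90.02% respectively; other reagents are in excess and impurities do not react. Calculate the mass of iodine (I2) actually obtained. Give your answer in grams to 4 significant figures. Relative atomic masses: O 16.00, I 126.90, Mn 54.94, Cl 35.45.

Pure MnO2 = 715.7 × 0.7517 = 537.99 g.
M(MnO2) = 54.94 + 2(16.00) = 86.94 g/mol.
M(I2) = 2(126.90) = 253.80 g/mol.
n(MnO2) = 537.99 / 86.94 = 6.1881 mol.
Step 1 (MnO2:Cl2 = 1:1): theoretical n(Cl2) = 6.1881 mol; at 89.19% yield, n(Cl2) = 5.5191 mol.
Step 2 (Cl2:I2 = 1:1): theoretical n(I2) = 5.5191 mol, so theoretical mass = 5.5191 × 253.80 = 1400.8 g.
At 90.02% yield, actual mass of I2 = 1400.8 × 0.9002 = 1261.0 g.

1261 g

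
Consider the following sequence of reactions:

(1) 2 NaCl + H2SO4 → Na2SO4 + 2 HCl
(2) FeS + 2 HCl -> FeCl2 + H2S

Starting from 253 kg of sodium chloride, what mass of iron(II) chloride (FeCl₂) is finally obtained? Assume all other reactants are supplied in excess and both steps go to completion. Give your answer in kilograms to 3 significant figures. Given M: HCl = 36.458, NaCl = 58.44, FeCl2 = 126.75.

274 kg

253 kg = 253000 g.
n(NaCl) = 253000 / 58.44 = 4329 mol.
Step 1 gives a 2:2 ratio of NaCl to HCl, so n(HCl) = 4329 mol.
In step 2 the HCl:FeCl2 ratio is 2:1, so n(FeCl2) = 2165 mol.
Mass of FeCl2 = 2165 × 126.75 = 274400 g = 274 kg.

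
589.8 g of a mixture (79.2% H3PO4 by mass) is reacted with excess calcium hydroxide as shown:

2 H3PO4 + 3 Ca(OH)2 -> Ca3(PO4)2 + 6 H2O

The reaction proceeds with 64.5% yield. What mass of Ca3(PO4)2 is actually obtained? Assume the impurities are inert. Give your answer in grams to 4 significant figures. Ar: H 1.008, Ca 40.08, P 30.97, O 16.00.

476.8 g

Pure H3PO4 available = 589.8 g × 0.792 = 467.12 g.
M(H3PO4) = 3(1.008) + 30.97 + 4(16.00) = 97.994 g/mol.
M(Ca3(PO4)2) = 3(40.08) + 2(30.97) + 8(16.00) = 310.18 g/mol.
n(H3PO4) = 467.12 g / 97.994 g/mol = 4.7668 mol.
From the equation the H3PO4:Ca3(PO4)2 mole ratio is 2:1, so n(Ca3(PO4)2) = 4.7668 × 1/2 = 2.3834 mol.
Mass of Ca3(PO4)2 = 2.3834 mol × 310.18 g/mol = 739.29 g.
Actual mass collected = 739.29 g × 0.645 = 476.84 g.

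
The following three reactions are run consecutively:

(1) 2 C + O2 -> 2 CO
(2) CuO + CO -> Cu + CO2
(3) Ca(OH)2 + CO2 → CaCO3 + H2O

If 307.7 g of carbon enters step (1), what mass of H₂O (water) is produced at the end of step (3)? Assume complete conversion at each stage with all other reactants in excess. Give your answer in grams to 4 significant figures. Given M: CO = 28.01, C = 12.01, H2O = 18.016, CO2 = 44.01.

n(C) = 307.7 / 12.01 = 25.620 mol.
Reaction (1): C→CO ratio 2:2 ⇒ n(CO) = 25.620 mol.
Reaction (2): CO→CO2 ratio 1:1 ⇒ n(CO2) = 25.620 mol.
Reaction (3): CO2→H2O ratio 1:1 ⇒ n(H2O) = 25.620 mol.
Mass of H2O = 25.620 × 18.016 = 461.58 g.

461.6 g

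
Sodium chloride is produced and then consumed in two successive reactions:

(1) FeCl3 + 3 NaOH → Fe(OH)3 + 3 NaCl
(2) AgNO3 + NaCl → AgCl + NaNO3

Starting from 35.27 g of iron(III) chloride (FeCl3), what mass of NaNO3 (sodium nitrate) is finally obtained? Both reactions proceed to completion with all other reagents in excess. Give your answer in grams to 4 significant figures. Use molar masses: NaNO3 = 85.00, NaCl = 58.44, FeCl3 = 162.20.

55.45 g

n(FeCl3) = 35.270 / 162.20 = 0.21745 mol.
Step 1 gives a 1:3 ratio of FeCl3 to NaCl, so n(NaCl) = 0.65234 mol.
In step 2 the NaCl:NaNO3 ratio is 1:1, so n(NaNO3) = 0.65234 mol.
Mass of NaNO3 = 0.65234 × 85.00 = 55.449 g.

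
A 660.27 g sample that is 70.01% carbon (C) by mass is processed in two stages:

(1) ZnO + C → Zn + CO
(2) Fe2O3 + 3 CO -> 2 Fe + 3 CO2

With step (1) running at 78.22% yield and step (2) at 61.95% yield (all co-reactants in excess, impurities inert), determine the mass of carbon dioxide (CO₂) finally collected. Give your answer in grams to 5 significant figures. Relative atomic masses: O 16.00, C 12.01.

Pure C = 660.27 × 0.7001 = 462.255 g.
M(C) = 12.01 g/mol.
M(CO2) = 12.01 + 2(16.00) = 44.01 g/mol.
n(C) = 462.255 / 12.01 = 38.4892 mol.
Step 1 (C:CO = 1:1): theoretical n(CO) = 38.4892 mol; at 78.22% yield, n(CO) = 30.1062 mol.
Step 2 (CO:CO2 = 3:3): theoretical n(CO2) = 30.1062 mol, so theoretical mass = 30.1062 × 44.01 = 1324.98 g.
At 61.95% yield, actual mass of CO2 = 1324.98 × 0.6195 = 820.822 g.

820.82 g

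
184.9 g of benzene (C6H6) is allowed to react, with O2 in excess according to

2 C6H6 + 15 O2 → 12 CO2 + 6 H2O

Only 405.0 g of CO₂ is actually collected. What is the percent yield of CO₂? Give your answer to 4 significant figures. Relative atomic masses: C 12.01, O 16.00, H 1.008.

M(C6H6) = 6(12.01) + 6(1.008) = 78.108 g/mol.
M(CO2) = 12.01 + 2(16.00) = 44.01 g/mol.
n(C6H6) = 184.90 g / 78.108 g/mol = 2.3672 mol.
From the equation the C6H6:CO2 mole ratio is 2:12, so n(CO2) = 2.3672 × 12/2 = 14.203 mol.
Mass of CO2 = 14.203 mol × 44.01 g/mol = 625.09 g.
This is the theoretical yield. Percent yield = 405.0 g / 625.09 g × 100% = 64.790%.

64.79 %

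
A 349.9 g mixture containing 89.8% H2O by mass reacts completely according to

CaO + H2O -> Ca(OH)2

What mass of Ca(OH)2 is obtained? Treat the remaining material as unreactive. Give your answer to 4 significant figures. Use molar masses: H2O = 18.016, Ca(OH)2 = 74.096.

1292 g

Mass of pure H2O = 349.9 g × 0.898 = 314.21 g.
n(H2O) = 314.21 g / 18.016 g/mol = 17.441 mol.
From the equation the H2O:Ca(OH)2 mole ratio is 1:1, so n(Ca(OH)2) = 17.441 × 1/1 = 17.441 mol.
Mass of Ca(OH)2 = 17.441 mol × 74.096 g/mol = 1292.3 g.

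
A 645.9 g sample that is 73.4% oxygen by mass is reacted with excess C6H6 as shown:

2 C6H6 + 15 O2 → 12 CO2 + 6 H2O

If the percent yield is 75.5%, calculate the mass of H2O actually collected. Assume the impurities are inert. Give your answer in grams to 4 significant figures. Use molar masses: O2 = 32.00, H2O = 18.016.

Pure O2 available = 645.9 g × 0.734 = 474.09 g.
n(O2) = 474.09 g / 32.00 g/mol = 14.815 mol.
From the equation the O2:H2O mole ratio is 15:6, so n(H2O) = 14.815 × 6/15 = 5.9261 mol.
Mass of H2O = 5.9261 mol × 18.016 g/mol = 106.77 g.
Actual mass collected = 106.77 g × 0.755 = 80.608 g.

80.61 g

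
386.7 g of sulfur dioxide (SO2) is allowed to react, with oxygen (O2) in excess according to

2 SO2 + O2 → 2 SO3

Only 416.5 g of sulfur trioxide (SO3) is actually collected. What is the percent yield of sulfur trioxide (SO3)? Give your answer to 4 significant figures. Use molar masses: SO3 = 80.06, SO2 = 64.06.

n(SO2) = 386.70 g / 64.06 g/mol = 6.0365 mol.
From the equation the SO2:SO3 mole ratio is 2:2, so n(SO3) = 6.0365 × 2/2 = 6.0365 mol.
Mass of SO3 = 6.0365 mol × 80.06 g/mol = 483.28 g.
This is the theoretical yield. Percent yield = 416.5 g / 483.28 g × 100% = 86.181%.

86.18 %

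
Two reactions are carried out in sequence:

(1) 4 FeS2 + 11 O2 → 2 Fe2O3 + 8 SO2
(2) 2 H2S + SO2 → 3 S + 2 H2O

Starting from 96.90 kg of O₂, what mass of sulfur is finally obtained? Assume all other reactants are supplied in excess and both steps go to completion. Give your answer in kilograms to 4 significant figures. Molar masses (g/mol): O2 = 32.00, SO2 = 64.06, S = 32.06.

96.90 kg = 96900 g.
n(O2) = 96900 / 32.00 = 3028.1 mol.
Step 1 gives a 11:8 ratio of O2 to SO2, so n(SO2) = 2202.3 mol.
In step 2 the SO2:S ratio is 1:3, so n(S) = 6606.8 mol.
Mass of S = 6606.8 × 32.06 = 211810 g = 211.8 kg.

211.8 kg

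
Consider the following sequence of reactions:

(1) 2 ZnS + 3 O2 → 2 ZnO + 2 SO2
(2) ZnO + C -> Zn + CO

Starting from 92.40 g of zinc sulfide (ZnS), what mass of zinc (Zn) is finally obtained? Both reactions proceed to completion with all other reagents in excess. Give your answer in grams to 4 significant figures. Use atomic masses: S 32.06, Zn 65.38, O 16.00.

62.00 g

M(ZnS) = 65.38 + 32.06 = 97.44 g/mol.
M(Zn) = 65.38 g/mol.
n(ZnS) = 92.400 / 97.44 = 0.94828 mol.
Step 1 gives a 2:2 ratio of ZnS to ZnO, so n(ZnO) = 0.94828 mol.
In step 2 the ZnO:Zn ratio is 1:1, so n(Zn) = 0.94828 mol.
Mass of Zn = 0.94828 × 65.38 = 61.998 g.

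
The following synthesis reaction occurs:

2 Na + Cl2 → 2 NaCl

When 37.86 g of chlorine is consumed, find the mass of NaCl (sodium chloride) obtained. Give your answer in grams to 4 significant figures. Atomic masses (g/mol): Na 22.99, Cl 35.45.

M(Cl2) = 2(35.45) = 70.90 g/mol.
M(NaCl) = 22.99 + 35.45 = 58.44 g/mol.
n(Cl2) = 37.860 g / 70.90 g/mol = 0.53399 mol.
From the equation the Cl2:NaCl mole ratio is 1:2, so n(NaCl) = 0.53399 × 2/1 = 1.0680 mol.
Mass of NaCl = 1.0680 mol × 58.44 g/mol = 62.413 g.

62.41 g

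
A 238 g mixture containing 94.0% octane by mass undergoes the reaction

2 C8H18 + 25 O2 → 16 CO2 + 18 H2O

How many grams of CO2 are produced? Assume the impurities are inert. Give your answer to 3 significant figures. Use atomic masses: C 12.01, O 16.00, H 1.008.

Mass of pure C8H18 = 238 g × 0.940 = 223.7 g.
M(C8H18) = 8(12.01) + 18(1.008) = 114.224 g/mol.
M(CO2) = 12.01 + 2(16.00) = 44.01 g/mol.
n(C8H18) = 223.7 g / 114.224 g/mol = 1.959 mol.
From the equation the C8H18:CO2 mole ratio is 2:16, so n(CO2) = 1.959 × 16/2 = 15.67 mol.
Mass of CO2 = 15.67 mol × 44.01 g/mol = 689.6 g.

690 g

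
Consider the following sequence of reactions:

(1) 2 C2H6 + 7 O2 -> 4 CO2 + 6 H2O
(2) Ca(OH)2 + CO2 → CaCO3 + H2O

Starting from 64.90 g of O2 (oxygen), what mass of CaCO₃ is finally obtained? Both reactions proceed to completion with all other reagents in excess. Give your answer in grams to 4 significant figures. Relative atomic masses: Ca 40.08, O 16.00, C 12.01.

116.0 g

M(O2) = 2(16.00) = 32.00 g/mol.
M(CaCO3) = 40.08 + 12.01 + 3(16.00) = 100.09 g/mol.
n(O2) = 64.900 / 32.00 = 2.0281 mol.
Step 1 gives a 7:4 ratio of O2 to CO2, so n(CO2) = 1.1589 mol.
In step 2 the CO2:CaCO3 ratio is 1:1, so n(CaCO3) = 1.1589 mol.
Mass of CaCO3 = 1.1589 × 100.09 = 116.00 g.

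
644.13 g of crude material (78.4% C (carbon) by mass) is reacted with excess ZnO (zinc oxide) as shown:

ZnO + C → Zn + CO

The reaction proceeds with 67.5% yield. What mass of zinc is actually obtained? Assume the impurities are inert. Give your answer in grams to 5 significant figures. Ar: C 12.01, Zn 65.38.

1855.6 g

Pure C available = 644.13 g × 0.784 = 504.998 g.
M(C) = 12.01 g/mol.
M(Zn) = 65.38 g/mol.
n(C) = 504.998 g / 12.01 g/mol = 42.0481 mol.
From the equation the C:Zn mole ratio is 1:1, so n(Zn) = 42.0481 × 1/1 = 42.0481 mol.
Mass of Zn = 42.0481 mol × 65.38 g/mol = 2749.11 g.
Actual mass collected = 2749.11 g × 0.675 = 1855.65 g.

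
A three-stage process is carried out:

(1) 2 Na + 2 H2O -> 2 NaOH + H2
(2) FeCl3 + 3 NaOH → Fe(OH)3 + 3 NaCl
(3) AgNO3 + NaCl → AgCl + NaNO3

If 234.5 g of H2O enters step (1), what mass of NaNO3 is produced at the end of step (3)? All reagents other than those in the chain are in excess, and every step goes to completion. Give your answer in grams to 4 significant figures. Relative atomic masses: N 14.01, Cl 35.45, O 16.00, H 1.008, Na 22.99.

1106 g

M(H2O) = 2(1.008) + 16.00 = 18.016 g/mol.
M(NaNO3) = 22.99 + 14.01 + 3(16.00) = 85.00 g/mol.
n(H2O) = 234.5 / 18.016 = 13.016 mol.
Reaction (1): H2O→NaOH ratio 2:2 ⇒ n(NaOH) = 13.016 mol.
Reaction (2): NaOH→NaCl ratio 3:3 ⇒ n(NaCl) = 13.016 mol.
Reaction (3): NaCl→NaNO3 ratio 1:1 ⇒ n(NaNO3) = 13.016 mol.
Mass of NaNO3 = 13.016 × 85.00 = 1106.4 g.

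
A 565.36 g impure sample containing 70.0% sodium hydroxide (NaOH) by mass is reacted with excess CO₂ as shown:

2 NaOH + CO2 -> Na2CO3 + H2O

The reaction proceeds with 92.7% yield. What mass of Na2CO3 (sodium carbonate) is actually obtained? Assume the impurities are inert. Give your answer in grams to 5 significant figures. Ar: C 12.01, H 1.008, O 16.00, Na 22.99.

486.07 g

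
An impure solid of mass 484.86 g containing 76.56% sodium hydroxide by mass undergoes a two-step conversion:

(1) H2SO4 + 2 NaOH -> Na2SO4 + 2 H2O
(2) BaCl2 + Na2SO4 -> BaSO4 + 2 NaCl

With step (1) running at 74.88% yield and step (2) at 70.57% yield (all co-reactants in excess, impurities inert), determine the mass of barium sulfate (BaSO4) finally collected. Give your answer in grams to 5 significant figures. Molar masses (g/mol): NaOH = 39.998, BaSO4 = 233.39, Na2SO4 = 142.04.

572.29 g

Pure NaOH = 484.86 × 0.7656 = 371.209 g.
n(NaOH) = 371.209 / 39.998 = 9.28068 mol.
Step 1 (NaOH:Na2SO4 = 2:1): theoretical n(Na2SO4) = 4.64034 mol; at 74.88% yield, n(Na2SO4) = 3.47469 mol.
Step 2 (Na2SO4:BaSO4 = 1:1): theoretical n(BaSO4) = 3.47469 mol, so theoretical mass = 3.47469 × 233.39 = 810.957 g.
At 70.57% yield, actual mass of BaSO4 = 810.957 × 0.7057 = 572.293 g.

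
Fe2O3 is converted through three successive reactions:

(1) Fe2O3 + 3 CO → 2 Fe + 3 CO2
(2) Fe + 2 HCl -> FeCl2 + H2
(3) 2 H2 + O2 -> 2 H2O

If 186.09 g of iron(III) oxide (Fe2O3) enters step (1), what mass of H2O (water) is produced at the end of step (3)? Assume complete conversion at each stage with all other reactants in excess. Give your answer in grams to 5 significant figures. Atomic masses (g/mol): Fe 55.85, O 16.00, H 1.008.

M(Fe2O3) = 2(55.85) + 3(16.00) = 159.70 g/mol.
M(H2O) = 2(1.008) + 16.00 = 18.016 g/mol.
n(Fe2O3) = 186.09 / 159.70 = 1.16525 mol.
Reaction (1): Fe2O3→Fe ratio 1:2 ⇒ n(Fe) = 2.33049 mol.
Reaction (2): Fe→H2 ratio 1:1 ⇒ n(H2) = 2.33049 mol.
Reaction (3): H2→H2O ratio 2:2 ⇒ n(H2O) = 2.33049 mol.
Mass of H2O = 2.33049 × 18.016 = 41.9862 g.

41.986 g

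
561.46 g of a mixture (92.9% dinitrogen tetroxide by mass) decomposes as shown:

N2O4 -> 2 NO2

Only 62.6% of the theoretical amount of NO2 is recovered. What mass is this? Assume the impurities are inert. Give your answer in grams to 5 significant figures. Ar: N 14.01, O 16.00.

Pure N2O4 available = 561.46 g × 0.929 = 521.596 g.
M(N2O4) = 2(14.01) + 4(16.00) = 92.02 g/mol.
M(NO2) = 14.01 + 2(16.00) = 46.01 g/mol.
n(N2O4) = 521.596 g / 92.02 g/mol = 5.66829 mol.
From the equation the N2O4:NO2 mole ratio is 1:2, so n(NO2) = 5.66829 × 2/1 = 11.3366 mol.
Mass of NO2 = 11.3366 mol × 46.01 g/mol = 521.596 g.
Actual mass collected = 521.596 g × 0.626 = 326.519 g.

326.52 g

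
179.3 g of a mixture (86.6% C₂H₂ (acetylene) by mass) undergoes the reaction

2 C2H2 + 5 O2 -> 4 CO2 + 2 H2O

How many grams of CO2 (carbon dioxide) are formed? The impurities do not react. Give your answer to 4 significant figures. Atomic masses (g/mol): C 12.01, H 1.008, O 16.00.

Mass of pure C2H2 = 179.3 g × 0.866 = 155.27 g.
M(C2H2) = 2(12.01) + 2(1.008) = 26.036 g/mol.
M(CO2) = 12.01 + 2(16.00) = 44.01 g/mol.
n(C2H2) = 155.27 g / 26.036 g/mol = 5.9638 mol.
From the equation the C2H2:CO2 mole ratio is 2:4, so n(CO2) = 5.9638 × 4/2 = 11.928 mol.
Mass of CO2 = 11.928 mol × 44.01 g/mol = 524.93 g.

524.9 g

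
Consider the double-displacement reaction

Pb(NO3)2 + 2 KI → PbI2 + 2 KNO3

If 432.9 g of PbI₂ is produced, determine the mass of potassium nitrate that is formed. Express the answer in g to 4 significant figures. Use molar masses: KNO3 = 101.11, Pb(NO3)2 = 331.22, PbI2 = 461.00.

189.9 g

n(PbI2) = 432.90 g / 461.00 g/mol = 0.93905 mol.
From the equation the PbI2:KNO3 mole ratio is 1:2, so n(KNO3) = 0.93905 × 2/1 = 1.8781 mol.
Mass of KNO3 = 1.8781 mol × 101.11 g/mol = 189.89 g.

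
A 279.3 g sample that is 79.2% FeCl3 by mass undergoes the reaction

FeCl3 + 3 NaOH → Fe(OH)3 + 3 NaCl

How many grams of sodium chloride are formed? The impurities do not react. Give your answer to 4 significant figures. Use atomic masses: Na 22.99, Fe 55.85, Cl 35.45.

239.1 g

Mass of pure FeCl3 = 279.3 g × 0.792 = 221.21 g.
M(FeCl3) = 55.85 + 3(35.45) = 162.20 g/mol.
M(NaCl) = 22.99 + 35.45 = 58.44 g/mol.
n(FeCl3) = 221.21 g / 162.20 g/mol = 1.3638 mol.
From the equation the FeCl3:NaCl mole ratio is 1:3, so n(NaCl) = 1.3638 × 3/1 = 4.0913 mol.
Mass of NaCl = 4.0913 mol × 58.44 g/mol = 239.10 g.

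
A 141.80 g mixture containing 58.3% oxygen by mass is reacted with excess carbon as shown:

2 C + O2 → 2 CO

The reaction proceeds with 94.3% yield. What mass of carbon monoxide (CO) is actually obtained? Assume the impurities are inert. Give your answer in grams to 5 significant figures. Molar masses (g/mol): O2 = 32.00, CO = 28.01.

Pure O2 available = 141.80 g × 0.583 = 82.6694 g.
n(O2) = 82.6694 g / 32.00 g/mol = 2.58342 mol.
From the equation the O2:CO mole ratio is 1:2, so n(CO) = 2.58342 × 2/1 = 5.16684 mol.
Mass of CO = 5.16684 mol × 28.01 g/mol = 144.723 g.
Actual mass collected = 144.723 g × 0.943 = 136.474 g.

136.47 g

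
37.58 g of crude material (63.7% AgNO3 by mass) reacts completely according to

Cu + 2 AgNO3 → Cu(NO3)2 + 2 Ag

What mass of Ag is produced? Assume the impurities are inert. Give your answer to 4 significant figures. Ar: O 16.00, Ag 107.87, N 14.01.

Mass of pure AgNO3 = 37.58 g × 0.637 = 23.938 g.
M(AgNO3) = 107.87 + 14.01 + 3(16.00) = 169.88 g/mol.
M(Ag) = 107.87 g/mol.
n(AgNO3) = 23.938 g / 169.88 g/mol = 0.14091 mol.
From the equation the AgNO3:Ag mole ratio is 2:2, so n(Ag) = 0.14091 × 2/2 = 0.14091 mol.
Mass of Ag = 0.14091 mol × 107.87 g/mol = 15.200 g.

15.20 g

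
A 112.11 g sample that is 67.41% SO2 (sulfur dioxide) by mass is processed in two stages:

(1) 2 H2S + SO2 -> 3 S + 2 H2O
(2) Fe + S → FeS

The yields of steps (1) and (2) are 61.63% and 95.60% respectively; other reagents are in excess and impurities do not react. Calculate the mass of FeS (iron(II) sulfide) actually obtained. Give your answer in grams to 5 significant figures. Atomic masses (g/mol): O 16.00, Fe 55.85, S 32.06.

Pure SO2 = 112.11 × 0.6741 = 75.5734 g.
M(SO2) = 32.06 + 2(16.00) = 64.06 g/mol.
M(FeS) = 55.85 + 32.06 = 87.91 g/mol.
n(SO2) = 75.5734 / 64.06 = 1.17973 mol.
Step 1 (SO2:S = 1:3): theoretical n(S) = 3.53918 mol; at 61.63% yield, n(S) = 2.18120 mol.
Step 2 (S:FeS = 1:1): theoretical n(FeS) = 2.18120 mol, so theoretical mass = 2.18120 × 87.91 = 191.749 g.
At 95.60% yield, actual mass of FeS = 191.749 × 0.9560 = 183.312 g.

183.31 g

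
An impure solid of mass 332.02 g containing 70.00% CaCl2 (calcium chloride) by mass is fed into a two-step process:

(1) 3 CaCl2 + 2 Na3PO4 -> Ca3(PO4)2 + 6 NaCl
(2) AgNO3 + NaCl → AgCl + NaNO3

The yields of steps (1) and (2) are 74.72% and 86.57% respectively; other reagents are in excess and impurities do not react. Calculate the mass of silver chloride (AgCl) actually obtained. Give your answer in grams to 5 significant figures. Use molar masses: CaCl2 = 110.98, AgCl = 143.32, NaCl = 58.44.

388.29 g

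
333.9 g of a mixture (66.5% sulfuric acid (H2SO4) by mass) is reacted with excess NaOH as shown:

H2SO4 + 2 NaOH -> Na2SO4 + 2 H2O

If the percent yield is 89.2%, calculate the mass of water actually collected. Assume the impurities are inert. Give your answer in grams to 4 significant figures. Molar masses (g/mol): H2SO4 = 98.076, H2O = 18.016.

Pure H2SO4 available = 333.9 g × 0.665 = 222.04 g.
n(H2SO4) = 222.04 g / 98.076 g/mol = 2.2640 mol.
From the equation the H2SO4:H2O mole ratio is 1:2, so n(H2O) = 2.2640 × 2/1 = 4.5280 mol.
Mass of H2O = 4.5280 mol × 18.016 g/mol = 81.576 g.
Actual mass collected = 81.576 g × 0.892 = 72.766 g.

72.77 g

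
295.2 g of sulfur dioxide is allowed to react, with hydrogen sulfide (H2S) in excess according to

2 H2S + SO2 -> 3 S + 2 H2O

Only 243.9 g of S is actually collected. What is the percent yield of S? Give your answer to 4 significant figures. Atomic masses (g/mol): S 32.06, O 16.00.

M(SO2) = 32.06 + 2(16.00) = 64.06 g/mol.
M(S) = 32.06 g/mol.
n(SO2) = 295.20 g / 64.06 g/mol = 4.6082 mol.
From the equation the SO2:S mole ratio is 1:3, so n(S) = 4.6082 × 3/1 = 13.825 mol.
Mass of S = 13.825 mol × 32.06 g/mol = 443.21 g.
This is the theoretical yield. Percent yield = 243.9 g / 443.21 g × 100% = 55.030%.

55.03 %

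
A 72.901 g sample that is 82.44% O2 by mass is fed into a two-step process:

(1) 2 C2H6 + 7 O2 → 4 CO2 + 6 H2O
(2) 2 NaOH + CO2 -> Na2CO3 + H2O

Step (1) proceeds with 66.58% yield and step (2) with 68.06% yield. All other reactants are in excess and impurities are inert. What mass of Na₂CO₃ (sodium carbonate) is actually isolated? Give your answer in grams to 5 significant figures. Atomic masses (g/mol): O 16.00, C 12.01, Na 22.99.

51.545 g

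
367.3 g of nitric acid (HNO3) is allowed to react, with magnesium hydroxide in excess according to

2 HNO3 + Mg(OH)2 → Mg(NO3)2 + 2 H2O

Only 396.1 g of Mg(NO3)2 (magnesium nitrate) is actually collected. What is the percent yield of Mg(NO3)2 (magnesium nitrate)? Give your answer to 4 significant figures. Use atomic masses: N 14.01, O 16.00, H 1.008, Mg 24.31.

91.63 %

M(HNO3) = 1.008 + 14.01 + 3(16.00) = 63.018 g/mol.
M(Mg(NO3)2) = 24.31 + 2(14.01) + 6(16.00) = 148.33 g/mol.
n(HNO3) = 367.30 g / 63.018 g/mol = 5.8285 mol.
From the equation the HNO3:Mg(NO3)2 mole ratio is 2:1, so n(Mg(NO3)2) = 5.8285 × 1/2 = 2.9142 mol.
Mass of Mg(NO3)2 = 2.9142 mol × 148.33 g/mol = 432.27 g.
This is the theoretical yield. Percent yield = 396.1 g / 432.27 g × 100% = 91.632%.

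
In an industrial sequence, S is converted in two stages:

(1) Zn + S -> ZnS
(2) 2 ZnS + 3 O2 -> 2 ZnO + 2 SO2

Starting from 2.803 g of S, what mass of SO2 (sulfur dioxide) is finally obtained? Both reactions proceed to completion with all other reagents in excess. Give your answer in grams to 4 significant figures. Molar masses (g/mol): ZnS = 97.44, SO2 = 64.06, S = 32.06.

5.601 g

n(S) = 2.8030 / 32.06 = 0.087430 mol.
Step 1 gives a 1:1 ratio of S to ZnS, so n(ZnS) = 0.087430 mol.
In step 2 the ZnS:SO2 ratio is 2:2, so n(SO2) = 0.087430 mol.
Mass of SO2 = 0.087430 × 64.06 = 5.6008 g.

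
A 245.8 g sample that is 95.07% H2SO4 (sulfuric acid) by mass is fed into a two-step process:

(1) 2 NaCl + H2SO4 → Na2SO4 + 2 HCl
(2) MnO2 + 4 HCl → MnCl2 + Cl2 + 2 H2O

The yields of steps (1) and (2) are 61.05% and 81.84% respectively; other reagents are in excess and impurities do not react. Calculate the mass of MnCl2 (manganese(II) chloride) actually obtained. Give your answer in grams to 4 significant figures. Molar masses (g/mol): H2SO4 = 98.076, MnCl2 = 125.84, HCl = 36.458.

Pure H2SO4 = 245.8 × 0.9507 = 233.68 g.
n(H2SO4) = 233.68 / 98.076 = 2.3827 mol.
Step 1 (H2SO4:HCl = 1:2): theoretical n(HCl) = 4.7653 mol; at 61.05% yield, n(HCl) = 2.9092 mol.
Step 2 (HCl:MnCl2 = 4:1): theoretical n(MnCl2) = 0.72731 mol, so theoretical mass = 0.72731 × 125.84 = 91.524 g.
At 81.84% yield, actual mass of MnCl2 = 91.524 × 0.8184 = 74.904 g.

74.90 g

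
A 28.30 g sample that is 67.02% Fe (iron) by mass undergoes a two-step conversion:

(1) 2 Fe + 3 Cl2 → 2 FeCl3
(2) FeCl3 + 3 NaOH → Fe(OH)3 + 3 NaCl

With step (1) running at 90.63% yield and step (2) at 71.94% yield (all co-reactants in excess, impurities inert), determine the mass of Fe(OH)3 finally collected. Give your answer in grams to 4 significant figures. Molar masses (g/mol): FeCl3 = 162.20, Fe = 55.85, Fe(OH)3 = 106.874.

23.66 g

Pure Fe = 28.30 × 0.6702 = 18.967 g.
n(Fe) = 18.967 / 55.85 = 0.33960 mol.
Step 1 (Fe:FeCl3 = 2:2): theoretical n(FeCl3) = 0.33960 mol; at 90.63% yield, n(FeCl3) = 0.30778 mol.
Step 2 (FeCl3:Fe(OH)3 = 1:1): theoretical n(Fe(OH)3) = 0.30778 mol, so theoretical mass = 0.30778 × 106.874 = 32.894 g.
At 71.94% yield, actual mass of Fe(OH)3 = 32.894 × 0.7194 = 23.664 g.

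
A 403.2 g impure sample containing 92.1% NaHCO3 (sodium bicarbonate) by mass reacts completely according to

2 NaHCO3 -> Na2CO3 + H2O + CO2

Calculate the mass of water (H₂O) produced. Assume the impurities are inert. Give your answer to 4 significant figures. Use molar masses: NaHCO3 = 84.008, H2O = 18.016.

39.82 g

Mass of pure NaHCO3 = 403.2 g × 0.921 = 371.35 g.
n(NaHCO3) = 371.35 g / 84.008 g/mol = 4.4204 mol.
From the equation the NaHCO3:H2O mole ratio is 2:1, so n(H2O) = 4.4204 × 1/2 = 2.2102 mol.
Mass of H2O = 2.2102 mol × 18.016 g/mol = 39.819 g.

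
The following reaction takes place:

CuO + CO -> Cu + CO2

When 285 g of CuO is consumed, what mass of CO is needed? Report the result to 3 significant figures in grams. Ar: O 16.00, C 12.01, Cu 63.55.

100 g

M(CuO) = 63.55 + 16.00 = 79.55 g/mol.
M(CO) = 12.01 + 16.00 = 28.01 g/mol.
n(CuO) = 285.0 g / 79.55 g/mol = 3.583 mol.
From the equation the CuO:CO mole ratio is 1:1, so n(CO) = 3.583 × 1/1 = 3.583 mol.
Mass of CO = 3.583 mol × 28.01 g/mol = 100.4 g.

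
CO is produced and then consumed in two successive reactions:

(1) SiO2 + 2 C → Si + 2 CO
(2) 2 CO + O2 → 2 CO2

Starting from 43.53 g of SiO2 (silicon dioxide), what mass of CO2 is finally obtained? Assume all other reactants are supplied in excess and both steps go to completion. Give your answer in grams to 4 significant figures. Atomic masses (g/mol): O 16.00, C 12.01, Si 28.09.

63.76 g

M(SiO2) = 28.09 + 2(16.00) = 60.09 g/mol.
M(CO2) = 12.01 + 2(16.00) = 44.01 g/mol.
n(SiO2) = 43.530 / 60.09 = 0.72441 mol.
Step 1 gives a 1:2 ratio of SiO2 to CO, so n(CO) = 1.4488 mol.
In step 2 the CO:CO2 ratio is 2:2, so n(CO2) = 1.4488 mol.
Mass of CO2 = 1.4488 × 44.01 = 63.763 g.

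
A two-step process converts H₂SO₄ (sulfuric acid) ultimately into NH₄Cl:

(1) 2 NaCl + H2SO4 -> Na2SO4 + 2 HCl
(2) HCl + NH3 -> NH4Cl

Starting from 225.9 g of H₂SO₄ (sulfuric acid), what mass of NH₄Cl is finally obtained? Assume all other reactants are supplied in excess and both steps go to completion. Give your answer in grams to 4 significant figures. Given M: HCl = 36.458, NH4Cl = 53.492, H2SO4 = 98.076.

n(H2SO4) = 225.90 / 98.076 = 2.3033 mol.
Step 1 gives a 1:2 ratio of H2SO4 to HCl, so n(HCl) = 4.6066 mol.
In step 2 the HCl:NH4Cl ratio is 1:1, so n(NH4Cl) = 4.6066 mol.
Mass of NH4Cl = 4.6066 × 53.492 = 246.42 g.

246.4 g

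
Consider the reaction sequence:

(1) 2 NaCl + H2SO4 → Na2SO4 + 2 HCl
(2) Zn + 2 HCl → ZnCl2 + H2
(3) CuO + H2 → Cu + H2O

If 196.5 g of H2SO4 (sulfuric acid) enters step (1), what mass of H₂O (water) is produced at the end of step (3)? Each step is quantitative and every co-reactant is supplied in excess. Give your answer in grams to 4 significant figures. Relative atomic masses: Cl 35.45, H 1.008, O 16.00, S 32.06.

36.10 g

M(H2SO4) = 2(1.008) + 32.06 + 4(16.00) = 98.076 g/mol.
M(H2O) = 2(1.008) + 16.00 = 18.016 g/mol.
n(H2SO4) = 196.5 / 98.076 = 2.0035 mol.
Reaction (1): H2SO4→HCl ratio 1:2 ⇒ n(HCl) = 4.0071 mol.
Reaction (2): HCl→H2 ratio 2:1 ⇒ n(H2) = 2.0035 mol.
Reaction (3): H2→H2O ratio 1:1 ⇒ n(H2O) = 2.0035 mol.
Mass of H2O = 2.0035 × 18.016 = 36.096 g.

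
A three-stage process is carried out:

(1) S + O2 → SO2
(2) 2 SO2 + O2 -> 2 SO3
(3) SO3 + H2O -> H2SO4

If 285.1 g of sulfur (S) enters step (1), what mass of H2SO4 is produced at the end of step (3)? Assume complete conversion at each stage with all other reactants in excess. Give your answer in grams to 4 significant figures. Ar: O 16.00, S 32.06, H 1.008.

M(S) = 32.06 g/mol.
M(H2SO4) = 2(1.008) + 32.06 + 4(16.00) = 98.076 g/mol.
n(S) = 285.1 / 32.06 = 8.8927 mol.
Reaction (1): S→SO2 ratio 1:1 ⇒ n(SO2) = 8.8927 mol.
Reaction (2): SO2→SO3 ratio 2:2 ⇒ n(SO3) = 8.8927 mol.
Reaction (3): SO3→H2SO4 ratio 1:1 ⇒ n(H2SO4) = 8.8927 mol.
Mass of H2SO4 = 8.8927 × 98.076 = 872.16 g.

872.2 g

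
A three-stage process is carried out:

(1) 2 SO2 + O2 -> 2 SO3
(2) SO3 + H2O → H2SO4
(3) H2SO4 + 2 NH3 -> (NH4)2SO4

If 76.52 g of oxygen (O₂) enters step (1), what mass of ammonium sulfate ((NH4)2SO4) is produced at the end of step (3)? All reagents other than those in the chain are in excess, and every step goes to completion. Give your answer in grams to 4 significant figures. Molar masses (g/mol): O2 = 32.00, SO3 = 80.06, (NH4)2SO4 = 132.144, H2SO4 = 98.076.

632.0 g

n(O2) = 76.52 / 32.00 = 2.3912 mol.
Reaction (1): O2→SO3 ratio 1:2 ⇒ n(SO3) = 4.7825 mol.
Reaction (2): SO3→H2SO4 ratio 1:1 ⇒ n(H2SO4) = 4.7825 mol.
Reaction (3): H2SO4→(NH4)2SO4 ratio 1:1 ⇒ n((NH4)2SO4) = 4.7825 mol.
Mass of (NH4)2SO4 = 4.7825 × 132.144 = 631.98 g.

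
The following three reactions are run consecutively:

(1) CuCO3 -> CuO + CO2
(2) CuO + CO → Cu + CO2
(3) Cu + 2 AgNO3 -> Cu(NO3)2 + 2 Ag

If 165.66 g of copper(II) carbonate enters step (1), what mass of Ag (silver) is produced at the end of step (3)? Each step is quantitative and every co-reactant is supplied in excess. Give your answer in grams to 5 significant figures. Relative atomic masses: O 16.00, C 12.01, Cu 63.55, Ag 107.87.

289.25 g

M(CuCO3) = 63.55 + 12.01 + 3(16.00) = 123.56 g/mol.
M(Ag) = 107.87 g/mol.
n(CuCO3) = 165.66 / 123.56 = 1.34073 mol.
Reaction (1): CuCO3→CuO ratio 1:1 ⇒ n(CuO) = 1.34073 mol.
Reaction (2): CuO→Cu ratio 1:1 ⇒ n(Cu) = 1.34073 mol.
Reaction (3): Cu→Ag ratio 1:2 ⇒ n(Ag) = 2.68145 mol.
Mass of Ag = 2.68145 × 107.87 = 289.248 g.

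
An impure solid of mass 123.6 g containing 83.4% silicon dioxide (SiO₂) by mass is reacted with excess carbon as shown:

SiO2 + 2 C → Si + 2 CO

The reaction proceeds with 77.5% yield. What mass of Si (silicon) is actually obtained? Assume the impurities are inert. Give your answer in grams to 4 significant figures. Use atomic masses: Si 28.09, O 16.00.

Pure SiO2 available = 123.6 g × 0.834 = 103.08 g.
M(SiO2) = 28.09 + 2(16.00) = 60.09 g/mol.
M(Si) = 28.09 g/mol.
n(SiO2) = 103.08 g / 60.09 g/mol = 1.7155 mol.
From the equation the SiO2:Si mole ratio is 1:1, so n(Si) = 1.7155 × 1/1 = 1.7155 mol.
Mass of Si = 1.7155 mol × 28.09 g/mol = 48.187 g.
Actual mass collected = 48.187 g × 0.775 = 37.345 g.

37.35 g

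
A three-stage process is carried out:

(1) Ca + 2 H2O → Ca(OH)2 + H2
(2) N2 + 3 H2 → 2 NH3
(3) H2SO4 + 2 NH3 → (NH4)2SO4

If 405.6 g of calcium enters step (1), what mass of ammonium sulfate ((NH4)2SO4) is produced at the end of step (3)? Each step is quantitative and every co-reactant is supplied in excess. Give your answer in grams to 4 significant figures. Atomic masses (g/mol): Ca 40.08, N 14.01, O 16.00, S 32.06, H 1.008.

M(Ca) = 40.08 g/mol.
M((NH4)2SO4) = 2(14.01) + 8(1.008) + 32.06 + 4(16.00) = 132.144 g/mol.
n(Ca) = 405.6 / 40.08 = 10.120 mol.
Reaction (1): Ca→H2 ratio 1:1 ⇒ n(H2) = 10.120 mol.
Reaction (2): H2→NH3 ratio 3:2 ⇒ n(NH3) = 6.7465 mol.
Reaction (3): NH3→(NH4)2SO4 ratio 2:1 ⇒ n((NH4)2SO4) = 3.3733 mol.
Mass of (NH4)2SO4 = 3.3733 × 132.144 = 445.76 g.

445.8 g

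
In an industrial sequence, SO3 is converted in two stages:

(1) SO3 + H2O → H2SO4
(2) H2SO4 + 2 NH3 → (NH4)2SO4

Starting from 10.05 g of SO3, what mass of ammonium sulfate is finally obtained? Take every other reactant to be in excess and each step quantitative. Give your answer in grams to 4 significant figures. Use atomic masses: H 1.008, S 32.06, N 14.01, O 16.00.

M(SO3) = 32.06 + 3(16.00) = 80.06 g/mol.
M((NH4)2SO4) = 2(14.01) + 8(1.008) + 32.06 + 4(16.00) = 132.144 g/mol.
n(SO3) = 10.050 / 80.06 = 0.12553 mol.
Step 1 gives a 1:1 ratio of SO3 to H2SO4, so n(H2SO4) = 0.12553 mol.
In step 2 the H2SO4:(NH4)2SO4 ratio is 1:1, so n((NH4)2SO4) = 0.12553 mol.
Mass of (NH4)2SO4 = 0.12553 × 132.144 = 16.588 g.

16.59 g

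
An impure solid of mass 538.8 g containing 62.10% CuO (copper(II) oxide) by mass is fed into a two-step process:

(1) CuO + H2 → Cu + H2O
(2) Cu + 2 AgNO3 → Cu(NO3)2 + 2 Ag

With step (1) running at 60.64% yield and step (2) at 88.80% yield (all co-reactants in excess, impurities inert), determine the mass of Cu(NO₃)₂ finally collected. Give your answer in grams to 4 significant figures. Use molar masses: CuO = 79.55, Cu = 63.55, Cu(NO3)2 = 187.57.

424.8 g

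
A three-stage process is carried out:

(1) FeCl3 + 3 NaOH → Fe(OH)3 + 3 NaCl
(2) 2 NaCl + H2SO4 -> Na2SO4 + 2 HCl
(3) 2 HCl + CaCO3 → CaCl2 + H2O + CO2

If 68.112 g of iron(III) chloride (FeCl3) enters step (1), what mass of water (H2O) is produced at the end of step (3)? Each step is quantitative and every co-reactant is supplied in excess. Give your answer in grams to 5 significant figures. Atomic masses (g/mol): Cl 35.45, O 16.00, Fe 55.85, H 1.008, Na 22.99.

M(FeCl3) = 55.85 + 3(35.45) = 162.20 g/mol.
M(H2O) = 2(1.008) + 16.00 = 18.016 g/mol.
n(FeCl3) = 68.112 / 162.20 = 0.419926 mol.
Reaction (1): FeCl3→NaCl ratio 1:3 ⇒ n(NaCl) = 1.25978 mol.
Reaction (2): NaCl→HCl ratio 2:2 ⇒ n(HCl) = 1.25978 mol.
Reaction (3): HCl→H2O ratio 2:1 ⇒ n(H2O) = 0.629889 mol.
Mass of H2O = 0.629889 × 18.016 = 11.3481 g.

11.348 g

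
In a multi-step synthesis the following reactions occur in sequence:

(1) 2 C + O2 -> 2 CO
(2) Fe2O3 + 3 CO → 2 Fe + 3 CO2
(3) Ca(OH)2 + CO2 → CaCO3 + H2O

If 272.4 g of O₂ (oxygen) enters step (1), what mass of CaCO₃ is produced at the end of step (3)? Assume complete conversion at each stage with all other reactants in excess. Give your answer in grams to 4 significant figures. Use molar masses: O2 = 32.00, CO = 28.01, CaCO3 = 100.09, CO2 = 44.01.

n(O2) = 272.4 / 32.00 = 8.5125 mol.
Reaction (1): O2→CO ratio 1:2 ⇒ n(CO) = 17.025 mol.
Reaction (2): CO→CO2 ratio 3:3 ⇒ n(CO2) = 17.025 mol.
Reaction (3): CO2→CaCO3 ratio 1:1 ⇒ n(CaCO3) = 17.025 mol.
Mass of CaCO3 = 17.025 × 100.09 = 1704.0 g.

1704 g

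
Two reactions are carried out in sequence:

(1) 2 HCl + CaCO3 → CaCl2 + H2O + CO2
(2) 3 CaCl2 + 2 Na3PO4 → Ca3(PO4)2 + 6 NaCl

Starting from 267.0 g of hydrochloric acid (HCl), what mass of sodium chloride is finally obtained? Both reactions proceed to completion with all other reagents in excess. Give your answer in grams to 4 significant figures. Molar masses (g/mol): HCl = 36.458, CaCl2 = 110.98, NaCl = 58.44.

n(HCl) = 267.00 / 36.458 = 7.3235 mol.
Step 1 gives a 2:1 ratio of HCl to CaCl2, so n(CaCl2) = 3.6617 mol.
In step 2 the CaCl2:NaCl ratio is 3:6, so n(NaCl) = 7.3235 mol.
Mass of NaCl = 7.3235 × 58.44 = 427.99 g.

428.0 g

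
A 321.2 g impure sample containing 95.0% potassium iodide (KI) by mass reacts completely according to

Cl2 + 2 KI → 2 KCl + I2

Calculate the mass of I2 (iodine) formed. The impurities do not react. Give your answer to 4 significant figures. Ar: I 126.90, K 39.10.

Mass of pure KI = 321.2 g × 0.950 = 305.14 g.
M(KI) = 39.10 + 126.90 = 166.00 g/mol.
M(I2) = 2(126.90) = 253.80 g/mol.
n(KI) = 305.14 g / 166.00 g/mol = 1.8382 mol.
From the equation the KI:I2 mole ratio is 2:1, so n(I2) = 1.8382 × 1/2 = 0.91910 mol.
Mass of I2 = 0.91910 mol × 253.80 g/mol = 233.27 g.

233.3 g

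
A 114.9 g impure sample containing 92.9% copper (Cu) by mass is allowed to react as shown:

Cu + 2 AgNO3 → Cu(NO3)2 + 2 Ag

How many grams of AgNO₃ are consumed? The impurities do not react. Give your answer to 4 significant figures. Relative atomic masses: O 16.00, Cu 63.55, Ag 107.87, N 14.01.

570.7 g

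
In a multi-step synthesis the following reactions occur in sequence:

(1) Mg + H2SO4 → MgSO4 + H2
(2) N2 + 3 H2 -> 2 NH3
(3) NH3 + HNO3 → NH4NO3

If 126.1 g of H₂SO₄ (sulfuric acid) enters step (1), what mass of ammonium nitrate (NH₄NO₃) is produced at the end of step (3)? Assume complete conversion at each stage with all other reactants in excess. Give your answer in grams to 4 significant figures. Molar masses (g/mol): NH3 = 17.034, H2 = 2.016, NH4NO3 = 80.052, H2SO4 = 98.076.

68.62 g

n(H2SO4) = 126.1 / 98.076 = 1.2857 mol.
Reaction (1): H2SO4→H2 ratio 1:1 ⇒ n(H2) = 1.2857 mol.
Reaction (2): H2→NH3 ratio 3:2 ⇒ n(NH3) = 0.85716 mol.
Reaction (3): NH3→NH4NO3 ratio 1:1 ⇒ n(NH4NO3) = 0.85716 mol.
Mass of NH4NO3 = 0.85716 × 80.052 = 68.617 g.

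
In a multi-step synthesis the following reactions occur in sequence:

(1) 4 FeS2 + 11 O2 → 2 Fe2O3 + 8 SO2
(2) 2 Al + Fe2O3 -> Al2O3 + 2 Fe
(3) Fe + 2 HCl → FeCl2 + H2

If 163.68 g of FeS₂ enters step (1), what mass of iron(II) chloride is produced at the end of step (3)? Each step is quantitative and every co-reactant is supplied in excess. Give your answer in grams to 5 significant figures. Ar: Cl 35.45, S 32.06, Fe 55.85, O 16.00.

172.93 g

M(FeS2) = 55.85 + 2(32.06) = 119.97 g/mol.
M(FeCl2) = 55.85 + 2(35.45) = 126.75 g/mol.
n(FeS2) = 163.68 / 119.97 = 1.36434 mol.
Reaction (1): FeS2→Fe2O3 ratio 4:2 ⇒ n(Fe2O3) = 0.682171 mol.
Reaction (2): Fe2O3→Fe ratio 1:2 ⇒ n(Fe) = 1.36434 mol.
Reaction (3): Fe→FeCl2 ratio 1:1 ⇒ n(FeCl2) = 1.36434 mol.
Mass of FeCl2 = 1.36434 × 126.75 = 172.930 g.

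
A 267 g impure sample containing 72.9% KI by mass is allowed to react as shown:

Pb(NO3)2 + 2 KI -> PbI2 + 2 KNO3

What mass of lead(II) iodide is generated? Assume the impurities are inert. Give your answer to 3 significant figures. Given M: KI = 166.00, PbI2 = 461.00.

Mass of pure KI = 267 g × 0.729 = 194.6 g.
n(KI) = 194.6 g / 166.00 g/mol = 1.173 mol.
From the equation the KI:PbI2 mole ratio is 2:1, so n(PbI2) = 1.173 × 1/2 = 0.5863 mol.
Mass of PbI2 = 0.5863 mol × 461.00 g/mol = 270.3 g.

270 g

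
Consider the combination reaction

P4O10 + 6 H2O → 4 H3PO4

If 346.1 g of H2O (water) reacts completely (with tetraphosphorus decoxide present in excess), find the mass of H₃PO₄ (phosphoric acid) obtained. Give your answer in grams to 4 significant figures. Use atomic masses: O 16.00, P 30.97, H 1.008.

1255 g

M(H2O) = 2(1.008) + 16.00 = 18.016 g/mol.
M(H3PO4) = 3(1.008) + 30.97 + 4(16.00) = 97.994 g/mol.
n(H2O) = 346.10 g / 18.016 g/mol = 19.211 mol.
From the equation the H2O:H3PO4 mole ratio is 6:4, so n(H3PO4) = 19.211 × 4/6 = 12.807 mol.
Mass of H3PO4 = 12.807 mol × 97.994 g/mol = 1255.0 g.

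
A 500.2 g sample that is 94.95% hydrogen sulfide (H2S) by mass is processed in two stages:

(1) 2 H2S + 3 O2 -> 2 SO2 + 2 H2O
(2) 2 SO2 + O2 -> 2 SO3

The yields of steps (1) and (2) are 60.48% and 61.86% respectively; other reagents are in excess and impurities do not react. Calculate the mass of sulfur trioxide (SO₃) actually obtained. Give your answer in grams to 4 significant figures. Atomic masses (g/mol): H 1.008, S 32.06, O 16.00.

417.5 g

Pure H2S = 500.2 × 0.9495 = 474.94 g.
M(H2S) = 2(1.008) + 32.06 = 34.076 g/mol.
M(SO3) = 32.06 + 3(16.00) = 80.06 g/mol.
n(H2S) = 474.94 / 34.076 = 13.938 mol.
Step 1 (H2S:SO2 = 2:2): theoretical n(SO2) = 13.938 mol; at 60.48% yield, n(SO2) = 8.4295 mol.
Step 2 (SO2:SO3 = 2:2): theoretical n(SO3) = 8.4295 mol, so theoretical mass = 8.4295 × 80.06 = 674.87 g.
At 61.86% yield, actual mass of SO3 = 674.87 × 0.6186 = 417.47 g.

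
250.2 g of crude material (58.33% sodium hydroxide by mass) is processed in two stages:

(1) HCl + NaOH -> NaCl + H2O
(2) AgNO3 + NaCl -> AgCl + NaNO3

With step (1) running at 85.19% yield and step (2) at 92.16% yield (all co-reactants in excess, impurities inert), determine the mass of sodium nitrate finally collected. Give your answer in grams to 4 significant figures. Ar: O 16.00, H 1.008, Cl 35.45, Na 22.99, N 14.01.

243.5 g

Pure NaOH = 250.2 × 0.5833 = 145.94 g.
M(NaOH) = 22.99 + 16.00 + 1.008 = 39.998 g/mol.
M(NaNO3) = 22.99 + 14.01 + 3(16.00) = 85.00 g/mol.
n(NaOH) = 145.94 / 39.998 = 3.6487 mol.
Step 1 (NaOH:NaCl = 1:1): theoretical n(NaCl) = 3.6487 mol; at 85.19% yield, n(NaCl) = 3.1083 mol.
Step 2 (NaCl:NaNO3 = 1:1): theoretical n(NaNO3) = 3.1083 mol, so theoretical mass = 3.1083 × 85.00 = 264.21 g.
At 92.16% yield, actual mass of NaNO3 = 264.21 × 0.9216 = 243.50 g.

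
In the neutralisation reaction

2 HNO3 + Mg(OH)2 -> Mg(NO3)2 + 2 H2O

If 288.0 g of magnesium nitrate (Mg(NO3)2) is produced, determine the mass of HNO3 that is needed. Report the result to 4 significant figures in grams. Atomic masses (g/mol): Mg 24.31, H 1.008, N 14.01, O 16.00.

244.7 g

M(Mg(NO3)2) = 24.31 + 2(14.01) + 6(16.00) = 148.33 g/mol.
M(HNO3) = 1.008 + 14.01 + 3(16.00) = 63.018 g/mol.
n(Mg(NO3)2) = 288.00 g / 148.33 g/mol = 1.9416 mol.
From the equation the Mg(NO3)2:HNO3 mole ratio is 1:2, so n(HNO3) = 1.9416 × 2/1 = 3.8832 mol.
Mass of HNO3 = 3.8832 mol × 63.018 g/mol = 244.71 g.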